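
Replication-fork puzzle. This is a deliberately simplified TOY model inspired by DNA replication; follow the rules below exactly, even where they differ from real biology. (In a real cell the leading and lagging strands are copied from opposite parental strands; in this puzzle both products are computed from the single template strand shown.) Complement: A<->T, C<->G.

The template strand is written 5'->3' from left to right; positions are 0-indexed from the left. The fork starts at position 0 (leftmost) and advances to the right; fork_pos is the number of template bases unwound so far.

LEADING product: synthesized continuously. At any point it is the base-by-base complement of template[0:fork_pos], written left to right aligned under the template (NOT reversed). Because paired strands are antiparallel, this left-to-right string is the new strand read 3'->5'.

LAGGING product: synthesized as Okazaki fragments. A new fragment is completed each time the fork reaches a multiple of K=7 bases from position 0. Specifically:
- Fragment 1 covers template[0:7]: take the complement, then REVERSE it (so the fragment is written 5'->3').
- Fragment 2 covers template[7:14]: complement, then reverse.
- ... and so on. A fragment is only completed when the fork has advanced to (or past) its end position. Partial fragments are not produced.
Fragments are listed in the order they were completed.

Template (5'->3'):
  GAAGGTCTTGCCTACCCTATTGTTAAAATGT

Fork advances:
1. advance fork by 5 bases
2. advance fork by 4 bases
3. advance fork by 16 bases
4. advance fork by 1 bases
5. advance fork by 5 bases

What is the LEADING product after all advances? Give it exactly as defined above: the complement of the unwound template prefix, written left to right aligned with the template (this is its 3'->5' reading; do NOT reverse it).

Answer: CTTCCAGAACGGATGGGATAACAATTTTACA

Derivation:
Step 1: advance 5 -> fork_pos = 0 + 5 = 5.
Step 2: advance 4 -> fork_pos = 5 + 4 = 9.
Step 3: advance 16 -> fork_pos = 9 + 16 = 25.
Step 4: advance 1 -> fork_pos = 25 + 1 = 26.
Step 5: advance 5 -> fork_pos = 26 + 5 = 31.
Unwound prefix: template[0:31] = GAAGGTCTTGCCTACCCTATTGTTAAAATGT
Complement it base by base (A<->T, C<->G), keeping left-to-right order:
  [0:5] GAAGG -> CTTCC
  [5:10] TCTTG -> AGAAC
  [10:15] CCTAC -> GGATG
  [15:20] CCTAT -> GGATA
  [20:25] TGTTA -> ACAAT
  [25:30] AAATG -> TTTAC
  [30:31] T -> A
Concatenate: CTTCCAGAACGGATGGGATAACAATTTTACA (length 31; written aligned with the template, i.e. 3'->5').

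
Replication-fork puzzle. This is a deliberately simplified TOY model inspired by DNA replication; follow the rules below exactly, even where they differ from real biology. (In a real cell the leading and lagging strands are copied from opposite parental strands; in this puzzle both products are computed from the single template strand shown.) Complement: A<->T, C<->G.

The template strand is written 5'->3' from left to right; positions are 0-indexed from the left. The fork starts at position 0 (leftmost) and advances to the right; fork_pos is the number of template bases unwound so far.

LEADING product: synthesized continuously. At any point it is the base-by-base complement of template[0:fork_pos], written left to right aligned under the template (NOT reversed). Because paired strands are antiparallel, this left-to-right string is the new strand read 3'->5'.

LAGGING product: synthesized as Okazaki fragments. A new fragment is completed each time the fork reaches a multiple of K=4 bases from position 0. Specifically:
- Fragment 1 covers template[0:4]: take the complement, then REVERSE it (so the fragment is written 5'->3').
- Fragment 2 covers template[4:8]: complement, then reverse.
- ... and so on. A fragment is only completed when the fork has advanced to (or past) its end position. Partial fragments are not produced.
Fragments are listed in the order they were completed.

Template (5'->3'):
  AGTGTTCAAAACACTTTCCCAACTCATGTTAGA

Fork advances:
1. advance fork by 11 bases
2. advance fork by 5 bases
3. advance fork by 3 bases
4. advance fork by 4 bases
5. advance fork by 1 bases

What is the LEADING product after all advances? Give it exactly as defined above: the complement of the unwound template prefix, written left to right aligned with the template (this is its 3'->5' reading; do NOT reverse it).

Step 1: advance 11 -> fork_pos = 0 + 11 = 11.
Step 2: advance 5 -> fork_pos = 11 + 5 = 16.
Step 3: advance 3 -> fork_pos = 16 + 3 = 19.
Step 4: advance 4 -> fork_pos = 19 + 4 = 23.
Step 5: advance 1 -> fork_pos = 23 + 1 = 24.
Unwound prefix: template[0:24] = AGTGTTCAAAACACTTTCCCAACT
Complement it base by base (A<->T, C<->G), keeping left-to-right order:
  [0:5] AGTGT -> TCACA
  [5:10] TCAAA -> AGTTT
  [10:15] ACACT -> TGTGA
  [15:20] TTCCC -> AAGGG
  [20:24] AACT -> TTGA
Concatenate: TCACAAGTTTTGTGAAAGGGTTGA (length 24; written aligned with the template, i.e. 3'->5').

Answer: TCACAAGTTTTGTGAAAGGGTTGA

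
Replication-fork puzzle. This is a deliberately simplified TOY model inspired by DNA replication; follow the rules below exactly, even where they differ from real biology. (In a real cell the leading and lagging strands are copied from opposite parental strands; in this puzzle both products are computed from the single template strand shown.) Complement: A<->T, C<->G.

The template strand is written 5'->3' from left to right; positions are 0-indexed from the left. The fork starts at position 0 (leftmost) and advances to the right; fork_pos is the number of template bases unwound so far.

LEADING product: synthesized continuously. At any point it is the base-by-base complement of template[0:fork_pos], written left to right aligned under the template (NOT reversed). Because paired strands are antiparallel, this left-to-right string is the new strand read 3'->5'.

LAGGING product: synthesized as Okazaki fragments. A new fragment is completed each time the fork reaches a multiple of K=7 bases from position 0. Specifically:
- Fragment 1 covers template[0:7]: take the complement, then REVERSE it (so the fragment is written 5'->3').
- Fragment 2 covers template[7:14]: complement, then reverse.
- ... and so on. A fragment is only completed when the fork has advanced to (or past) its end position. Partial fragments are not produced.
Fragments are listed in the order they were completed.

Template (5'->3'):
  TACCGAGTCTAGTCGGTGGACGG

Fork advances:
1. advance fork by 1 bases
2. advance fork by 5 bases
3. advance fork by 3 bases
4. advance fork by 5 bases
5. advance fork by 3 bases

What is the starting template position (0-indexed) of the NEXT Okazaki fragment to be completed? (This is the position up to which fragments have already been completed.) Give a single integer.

Step 1: advance 1 -> fork_pos = 0 + 1 = 1. Next multiple of 7 is 7 (not reached); still 0 fragment(s).
Step 2: advance 5 -> fork_pos = 1 + 5 = 6. Next multiple of 7 is 7 (not reached); still 0 fragment(s).
Step 3: advance 3 -> fork_pos = 6 + 3 = 9. Reached multiple(s) of 7: 7 -> fragment 1 completed (1 total).
Step 4: advance 5 -> fork_pos = 9 + 5 = 14. Reached multiple(s) of 7: 14 -> fragment 2 completed (2 total).
Step 5: advance 3 -> fork_pos = 14 + 3 = 17. Next multiple of 7 is 21 (not reached); still 2 fragment(s).
2 fragment(s) completed, covering template[0:14] (2 x 7 = 14). The next fragment, fragment 3, covers template[14:21], so it starts at position 14.

Answer: 14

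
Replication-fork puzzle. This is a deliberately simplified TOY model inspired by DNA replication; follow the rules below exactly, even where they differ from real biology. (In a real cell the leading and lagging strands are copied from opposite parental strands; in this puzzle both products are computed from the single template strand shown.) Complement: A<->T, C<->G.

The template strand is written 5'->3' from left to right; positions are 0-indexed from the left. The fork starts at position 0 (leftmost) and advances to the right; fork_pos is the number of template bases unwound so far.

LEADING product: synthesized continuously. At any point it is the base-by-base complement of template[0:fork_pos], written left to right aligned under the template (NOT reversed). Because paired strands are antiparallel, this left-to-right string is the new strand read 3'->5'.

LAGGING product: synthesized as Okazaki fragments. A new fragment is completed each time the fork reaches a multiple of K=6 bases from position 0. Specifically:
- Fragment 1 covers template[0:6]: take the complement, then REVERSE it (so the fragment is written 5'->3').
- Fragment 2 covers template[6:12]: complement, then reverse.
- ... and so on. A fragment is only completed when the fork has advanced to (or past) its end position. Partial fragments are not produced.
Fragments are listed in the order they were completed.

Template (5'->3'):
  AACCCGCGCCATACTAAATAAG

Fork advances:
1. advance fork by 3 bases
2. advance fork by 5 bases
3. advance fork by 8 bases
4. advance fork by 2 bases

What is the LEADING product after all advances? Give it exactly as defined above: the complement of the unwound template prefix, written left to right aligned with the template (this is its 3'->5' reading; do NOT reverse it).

Step 1: advance 3 -> fork_pos = 0 + 3 = 3.
Step 2: advance 5 -> fork_pos = 3 + 5 = 8.
Step 3: advance 8 -> fork_pos = 8 + 8 = 16.
Step 4: advance 2 -> fork_pos = 16 + 2 = 18.
Unwound prefix: template[0:18] = AACCCGCGCCATACTAAA
Complement it base by base (A<->T, C<->G), keeping left-to-right order:
  [0:5] AACCC -> TTGGG
  [5:10] GCGCC -> CGCGG
  [10:15] ATACT -> TATGA
  [15:18] AAA -> TTT
Concatenate: TTGGGCGCGGTATGATTT (length 18; written aligned with the template, i.e. 3'->5').

Answer: TTGGGCGCGGTATGATTT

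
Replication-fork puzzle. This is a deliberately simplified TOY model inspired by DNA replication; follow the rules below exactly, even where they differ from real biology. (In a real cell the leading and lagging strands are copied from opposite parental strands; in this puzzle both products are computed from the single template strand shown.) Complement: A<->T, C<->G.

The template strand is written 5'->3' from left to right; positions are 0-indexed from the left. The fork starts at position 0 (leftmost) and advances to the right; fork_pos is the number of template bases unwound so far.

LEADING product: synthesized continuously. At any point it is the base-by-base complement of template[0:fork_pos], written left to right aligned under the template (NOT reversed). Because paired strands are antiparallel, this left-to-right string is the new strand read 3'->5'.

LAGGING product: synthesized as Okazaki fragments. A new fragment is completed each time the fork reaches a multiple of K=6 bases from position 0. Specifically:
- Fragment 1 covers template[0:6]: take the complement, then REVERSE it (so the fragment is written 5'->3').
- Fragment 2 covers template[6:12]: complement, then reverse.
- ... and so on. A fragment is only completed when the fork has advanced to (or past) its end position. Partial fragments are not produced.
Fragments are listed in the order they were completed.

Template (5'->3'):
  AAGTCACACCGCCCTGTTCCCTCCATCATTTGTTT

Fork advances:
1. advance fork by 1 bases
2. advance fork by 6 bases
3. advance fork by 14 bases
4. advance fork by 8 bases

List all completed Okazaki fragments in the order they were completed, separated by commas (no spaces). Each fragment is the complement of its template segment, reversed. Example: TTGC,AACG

Answer: TGACTT,GCGGTG,AACAGG,GGAGGG

Derivation:
Step 1: advance 1 -> fork_pos = 0 + 1 = 1. Next multiple of 6 is 6 (not reached); still 0 fragment(s).
Step 2: advance 6 -> fork_pos = 1 + 6 = 7. Reached multiple(s) of 6: 6 -> fragment 1 completed (1 total).
Step 3: advance 14 -> fork_pos = 7 + 14 = 21. Reached multiple(s) of 6: 12, 18 -> fragments 2-3 completed (3 total).
Step 4: advance 8 -> fork_pos = 21 + 8 = 29. Reached multiple(s) of 6: 24 -> fragment 4 completed (4 total).
Final fork_pos = 29, so 4 fragment(s) are complete. Build each: template segment -> complement -> reverse.
Fragment 1: template[0:6] = AAGTCA -> complement TTCAGT -> reversed TGACTT
Fragment 2: template[6:12] = CACCGC -> complement GTGGCG -> reversed GCGGTG
Fragment 3: template[12:18] = CCTGTT -> complement GGACAA -> reversed AACAGG
Fragment 4: template[18:24] = CCCTCC -> complement GGGAGG -> reversed GGAGGG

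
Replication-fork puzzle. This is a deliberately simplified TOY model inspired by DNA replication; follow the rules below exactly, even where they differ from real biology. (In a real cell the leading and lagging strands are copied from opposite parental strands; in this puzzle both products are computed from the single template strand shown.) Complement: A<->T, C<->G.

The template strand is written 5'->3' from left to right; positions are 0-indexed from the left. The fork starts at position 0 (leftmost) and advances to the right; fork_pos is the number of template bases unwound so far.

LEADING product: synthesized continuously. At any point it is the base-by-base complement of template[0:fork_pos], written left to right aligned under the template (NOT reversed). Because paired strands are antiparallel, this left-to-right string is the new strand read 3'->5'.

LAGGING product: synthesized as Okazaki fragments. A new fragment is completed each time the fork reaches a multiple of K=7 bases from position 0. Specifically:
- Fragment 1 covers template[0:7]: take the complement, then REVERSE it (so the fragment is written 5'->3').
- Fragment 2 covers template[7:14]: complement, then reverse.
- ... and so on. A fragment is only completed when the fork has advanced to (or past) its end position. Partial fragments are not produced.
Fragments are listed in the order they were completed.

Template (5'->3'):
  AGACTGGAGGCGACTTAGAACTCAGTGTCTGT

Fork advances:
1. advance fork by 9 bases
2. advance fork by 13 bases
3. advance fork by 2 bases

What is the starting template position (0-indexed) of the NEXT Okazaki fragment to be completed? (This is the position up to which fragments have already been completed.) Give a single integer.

Answer: 21

Derivation:
Step 1: advance 9 -> fork_pos = 0 + 9 = 9. Reached multiple(s) of 7: 7 -> fragment 1 completed (1 total).
Step 2: advance 13 -> fork_pos = 9 + 13 = 22. Reached multiple(s) of 7: 14, 21 -> fragments 2-3 completed (3 total).
Step 3: advance 2 -> fork_pos = 22 + 2 = 24. Next multiple of 7 is 28 (not reached); still 3 fragment(s).
3 fragment(s) completed, covering template[0:21] (3 x 7 = 21). The next fragment, fragment 4, covers template[21:28], so it starts at position 21.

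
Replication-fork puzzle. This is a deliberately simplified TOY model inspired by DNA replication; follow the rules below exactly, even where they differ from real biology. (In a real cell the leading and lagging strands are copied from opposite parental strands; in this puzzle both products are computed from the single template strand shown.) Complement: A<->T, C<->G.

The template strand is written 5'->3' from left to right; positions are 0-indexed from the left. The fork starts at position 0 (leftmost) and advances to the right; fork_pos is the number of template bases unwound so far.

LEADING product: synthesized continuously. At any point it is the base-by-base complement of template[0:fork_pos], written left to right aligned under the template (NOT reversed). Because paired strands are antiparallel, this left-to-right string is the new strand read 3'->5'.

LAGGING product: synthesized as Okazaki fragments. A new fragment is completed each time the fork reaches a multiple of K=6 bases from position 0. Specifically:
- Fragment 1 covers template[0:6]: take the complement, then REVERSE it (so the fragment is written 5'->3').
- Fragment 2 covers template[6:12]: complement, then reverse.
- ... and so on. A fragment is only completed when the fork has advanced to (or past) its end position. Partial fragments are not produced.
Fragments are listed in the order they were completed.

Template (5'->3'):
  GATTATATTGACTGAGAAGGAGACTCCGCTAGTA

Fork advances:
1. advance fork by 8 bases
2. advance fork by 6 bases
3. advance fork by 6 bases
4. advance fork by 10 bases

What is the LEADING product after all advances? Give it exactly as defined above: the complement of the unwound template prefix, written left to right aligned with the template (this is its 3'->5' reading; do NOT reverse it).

Step 1: advance 8 -> fork_pos = 0 + 8 = 8.
Step 2: advance 6 -> fork_pos = 8 + 6 = 14.
Step 3: advance 6 -> fork_pos = 14 + 6 = 20.
Step 4: advance 10 -> fork_pos = 20 + 10 = 30.
Unwound prefix: template[0:30] = GATTATATTGACTGAGAAGGAGACTCCGCT
Complement it base by base (A<->T, C<->G), keeping left-to-right order:
  [0:5] GATTA -> CTAAT
  [5:10] TATTG -> ATAAC
  [10:15] ACTGA -> TGACT
  [15:20] GAAGG -> CTTCC
  [20:25] AGACT -> TCTGA
  [25:30] CCGCT -> GGCGA
Concatenate: CTAATATAACTGACTCTTCCTCTGAGGCGA (length 30; written aligned with the template, i.e. 3'->5').

Answer: CTAATATAACTGACTCTTCCTCTGAGGCGA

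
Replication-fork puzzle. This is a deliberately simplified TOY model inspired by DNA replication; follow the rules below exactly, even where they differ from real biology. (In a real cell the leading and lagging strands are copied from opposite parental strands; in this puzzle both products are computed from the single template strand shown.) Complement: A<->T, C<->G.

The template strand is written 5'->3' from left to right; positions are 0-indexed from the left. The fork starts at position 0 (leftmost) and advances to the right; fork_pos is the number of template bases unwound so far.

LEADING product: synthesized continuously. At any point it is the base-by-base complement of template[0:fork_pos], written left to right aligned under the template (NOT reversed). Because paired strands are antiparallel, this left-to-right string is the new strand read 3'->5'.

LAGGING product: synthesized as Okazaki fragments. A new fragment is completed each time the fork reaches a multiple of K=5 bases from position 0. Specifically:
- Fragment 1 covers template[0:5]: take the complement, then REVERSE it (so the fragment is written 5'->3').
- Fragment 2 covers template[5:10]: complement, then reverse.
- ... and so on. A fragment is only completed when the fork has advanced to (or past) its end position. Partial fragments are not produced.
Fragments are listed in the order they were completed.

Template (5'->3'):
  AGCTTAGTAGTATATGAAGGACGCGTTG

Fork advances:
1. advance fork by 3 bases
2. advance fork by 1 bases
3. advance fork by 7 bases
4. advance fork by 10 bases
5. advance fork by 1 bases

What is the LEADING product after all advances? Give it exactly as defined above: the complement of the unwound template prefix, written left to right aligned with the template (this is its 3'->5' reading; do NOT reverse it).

Step 1: advance 3 -> fork_pos = 0 + 3 = 3.
Step 2: advance 1 -> fork_pos = 3 + 1 = 4.
Step 3: advance 7 -> fork_pos = 4 + 7 = 11.
Step 4: advance 10 -> fork_pos = 11 + 10 = 21.
Step 5: advance 1 -> fork_pos = 21 + 1 = 22.
Unwound prefix: template[0:22] = AGCTTAGTAGTATATGAAGGAC
Complement it base by base (A<->T, C<->G), keeping left-to-right order:
  [0:5] AGCTT -> TCGAA
  [5:10] AGTAG -> TCATC
  [10:15] TATAT -> ATATA
  [15:20] GAAGG -> CTTCC
  [20:22] AC -> TG
Concatenate: TCGAATCATCATATACTTCCTG (length 22; written aligned with the template, i.e. 3'->5').

Answer: TCGAATCATCATATACTTCCTG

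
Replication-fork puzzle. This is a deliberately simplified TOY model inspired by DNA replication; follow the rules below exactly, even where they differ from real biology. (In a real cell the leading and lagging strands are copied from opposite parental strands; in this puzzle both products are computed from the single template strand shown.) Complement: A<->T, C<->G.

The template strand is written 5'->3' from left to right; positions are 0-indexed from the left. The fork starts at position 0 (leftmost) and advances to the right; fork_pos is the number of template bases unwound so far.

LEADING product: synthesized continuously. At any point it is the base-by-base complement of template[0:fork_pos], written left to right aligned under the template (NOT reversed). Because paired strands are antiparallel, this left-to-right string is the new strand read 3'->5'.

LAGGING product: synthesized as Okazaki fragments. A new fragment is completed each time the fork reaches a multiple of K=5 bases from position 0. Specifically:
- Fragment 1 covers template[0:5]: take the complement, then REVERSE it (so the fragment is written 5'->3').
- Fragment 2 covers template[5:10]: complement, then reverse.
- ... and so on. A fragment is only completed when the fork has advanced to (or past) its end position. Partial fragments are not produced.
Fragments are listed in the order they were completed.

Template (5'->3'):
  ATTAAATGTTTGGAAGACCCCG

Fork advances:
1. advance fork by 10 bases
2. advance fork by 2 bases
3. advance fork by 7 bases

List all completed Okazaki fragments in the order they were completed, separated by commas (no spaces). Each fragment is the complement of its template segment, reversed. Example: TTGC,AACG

Answer: TTAAT,AACAT,TTCCA

Derivation:
Step 1: advance 10 -> fork_pos = 0 + 10 = 10. Reached multiple(s) of 5: 5, 10 -> fragments 1-2 completed (2 total).
Step 2: advance 2 -> fork_pos = 10 + 2 = 12. Next multiple of 5 is 15 (not reached); still 2 fragment(s).
Step 3: advance 7 -> fork_pos = 12 + 7 = 19. Reached multiple(s) of 5: 15 -> fragment 3 completed (3 total).
Final fork_pos = 19, so 3 fragment(s) are complete. Build each: template segment -> complement -> reverse.
Fragment 1: template[0:5] = ATTAA -> complement TAATT -> reversed TTAAT
Fragment 2: template[5:10] = ATGTT -> complement TACAA -> reversed AACAT
Fragment 3: template[10:15] = TGGAA -> complement ACCTT -> reversed TTCCA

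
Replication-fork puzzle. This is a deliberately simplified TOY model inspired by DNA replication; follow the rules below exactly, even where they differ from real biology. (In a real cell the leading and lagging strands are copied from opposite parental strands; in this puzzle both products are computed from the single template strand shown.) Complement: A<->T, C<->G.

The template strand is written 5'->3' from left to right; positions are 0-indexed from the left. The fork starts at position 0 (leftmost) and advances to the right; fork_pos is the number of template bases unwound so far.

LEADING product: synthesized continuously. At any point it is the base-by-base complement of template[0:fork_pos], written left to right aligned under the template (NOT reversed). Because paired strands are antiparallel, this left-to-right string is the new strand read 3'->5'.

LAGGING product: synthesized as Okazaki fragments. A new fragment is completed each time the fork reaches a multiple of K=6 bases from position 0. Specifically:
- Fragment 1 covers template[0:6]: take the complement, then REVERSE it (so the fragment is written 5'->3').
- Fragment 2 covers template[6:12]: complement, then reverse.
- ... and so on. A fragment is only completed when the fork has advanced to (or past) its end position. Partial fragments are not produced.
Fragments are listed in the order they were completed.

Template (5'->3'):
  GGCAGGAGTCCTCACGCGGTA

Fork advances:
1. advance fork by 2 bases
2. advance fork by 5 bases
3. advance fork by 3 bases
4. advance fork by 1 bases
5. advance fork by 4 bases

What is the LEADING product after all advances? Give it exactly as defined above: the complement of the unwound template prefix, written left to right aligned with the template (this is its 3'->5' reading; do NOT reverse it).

Answer: CCGTCCTCAGGAGTG

Derivation:
Step 1: advance 2 -> fork_pos = 0 + 2 = 2.
Step 2: advance 5 -> fork_pos = 2 + 5 = 7.
Step 3: advance 3 -> fork_pos = 7 + 3 = 10.
Step 4: advance 1 -> fork_pos = 10 + 1 = 11.
Step 5: advance 4 -> fork_pos = 11 + 4 = 15.
Unwound prefix: template[0:15] = GGCAGGAGTCCTCAC
Complement it base by base (A<->T, C<->G), keeping left-to-right order:
  [0:5] GGCAG -> CCGTC
  [5:10] GAGTC -> CTCAG
  [10:15] CTCAC -> GAGTG
Concatenate: CCGTCCTCAGGAGTG (length 15; written aligned with the template, i.e. 3'->5').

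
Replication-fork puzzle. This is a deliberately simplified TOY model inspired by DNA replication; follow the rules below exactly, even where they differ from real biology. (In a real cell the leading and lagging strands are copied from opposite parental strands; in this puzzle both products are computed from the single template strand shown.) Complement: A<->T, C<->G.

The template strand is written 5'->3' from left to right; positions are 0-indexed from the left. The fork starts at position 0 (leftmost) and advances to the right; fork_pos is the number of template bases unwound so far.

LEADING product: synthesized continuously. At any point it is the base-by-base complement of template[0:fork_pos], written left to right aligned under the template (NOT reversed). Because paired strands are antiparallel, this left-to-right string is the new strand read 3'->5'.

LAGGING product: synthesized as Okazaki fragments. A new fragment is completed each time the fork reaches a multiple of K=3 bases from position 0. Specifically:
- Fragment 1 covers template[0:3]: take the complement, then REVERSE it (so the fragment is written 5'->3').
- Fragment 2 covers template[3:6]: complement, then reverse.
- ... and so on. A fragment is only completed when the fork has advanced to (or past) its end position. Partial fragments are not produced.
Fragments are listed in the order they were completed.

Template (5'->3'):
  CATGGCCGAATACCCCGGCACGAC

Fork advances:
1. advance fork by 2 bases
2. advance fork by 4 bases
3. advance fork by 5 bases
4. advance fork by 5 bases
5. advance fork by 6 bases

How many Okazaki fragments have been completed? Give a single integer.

Answer: 7

Derivation:
Step 1: advance 2 -> fork_pos = 0 + 2 = 2. Next multiple of 3 is 3 (not reached); still 0 fragment(s).
Step 2: advance 4 -> fork_pos = 2 + 4 = 6. Reached multiple(s) of 3: 3, 6 -> fragments 1-2 completed (2 total).
Step 3: advance 5 -> fork_pos = 6 + 5 = 11. Reached multiple(s) of 3: 9 -> fragment 3 completed (3 total).
Step 4: advance 5 -> fork_pos = 11 + 5 = 16. Reached multiple(s) of 3: 12, 15 -> fragments 4-5 completed (5 total).
Step 5: advance 6 -> fork_pos = 16 + 6 = 22. Reached multiple(s) of 3: 18, 21 -> fragments 6-7 completed (7 total).
Check: final fork_pos = 22; the multiples of 3 that are <= 22 are 3..21 -> 22 // 3 = 7 completed fragment(s).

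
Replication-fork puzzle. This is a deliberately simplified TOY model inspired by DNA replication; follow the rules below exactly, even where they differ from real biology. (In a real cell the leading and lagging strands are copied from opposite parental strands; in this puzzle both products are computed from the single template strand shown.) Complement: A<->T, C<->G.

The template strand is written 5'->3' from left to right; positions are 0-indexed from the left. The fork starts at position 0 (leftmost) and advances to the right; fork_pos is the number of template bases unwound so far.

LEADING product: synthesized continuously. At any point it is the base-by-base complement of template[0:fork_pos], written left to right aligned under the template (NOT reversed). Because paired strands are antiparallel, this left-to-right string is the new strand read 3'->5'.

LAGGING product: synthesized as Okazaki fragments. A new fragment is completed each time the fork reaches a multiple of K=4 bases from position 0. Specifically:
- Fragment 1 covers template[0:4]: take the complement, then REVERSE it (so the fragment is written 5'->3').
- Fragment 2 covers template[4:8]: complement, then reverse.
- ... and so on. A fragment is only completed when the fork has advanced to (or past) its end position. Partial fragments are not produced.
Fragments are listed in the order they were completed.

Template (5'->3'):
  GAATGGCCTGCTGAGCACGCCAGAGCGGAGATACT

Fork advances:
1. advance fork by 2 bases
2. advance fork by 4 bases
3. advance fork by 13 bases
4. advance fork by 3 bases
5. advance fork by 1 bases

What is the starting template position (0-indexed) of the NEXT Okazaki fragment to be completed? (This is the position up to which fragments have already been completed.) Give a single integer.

Answer: 20

Derivation:
Step 1: advance 2 -> fork_pos = 0 + 2 = 2. Next multiple of 4 is 4 (not reached); still 0 fragment(s).
Step 2: advance 4 -> fork_pos = 2 + 4 = 6. Reached multiple(s) of 4: 4 -> fragment 1 completed (1 total).
Step 3: advance 13 -> fork_pos = 6 + 13 = 19. Reached multiple(s) of 4: 8, 12, 16 -> fragments 2-4 completed (4 total).
Step 4: advance 3 -> fork_pos = 19 + 3 = 22. Reached multiple(s) of 4: 20 -> fragment 5 completed (5 total).
Step 5: advance 1 -> fork_pos = 22 + 1 = 23. Next multiple of 4 is 24 (not reached); still 5 fragment(s).
5 fragment(s) completed, covering template[0:20] (5 x 4 = 20). The next fragment, fragment 6, covers template[20:24], so it starts at position 20.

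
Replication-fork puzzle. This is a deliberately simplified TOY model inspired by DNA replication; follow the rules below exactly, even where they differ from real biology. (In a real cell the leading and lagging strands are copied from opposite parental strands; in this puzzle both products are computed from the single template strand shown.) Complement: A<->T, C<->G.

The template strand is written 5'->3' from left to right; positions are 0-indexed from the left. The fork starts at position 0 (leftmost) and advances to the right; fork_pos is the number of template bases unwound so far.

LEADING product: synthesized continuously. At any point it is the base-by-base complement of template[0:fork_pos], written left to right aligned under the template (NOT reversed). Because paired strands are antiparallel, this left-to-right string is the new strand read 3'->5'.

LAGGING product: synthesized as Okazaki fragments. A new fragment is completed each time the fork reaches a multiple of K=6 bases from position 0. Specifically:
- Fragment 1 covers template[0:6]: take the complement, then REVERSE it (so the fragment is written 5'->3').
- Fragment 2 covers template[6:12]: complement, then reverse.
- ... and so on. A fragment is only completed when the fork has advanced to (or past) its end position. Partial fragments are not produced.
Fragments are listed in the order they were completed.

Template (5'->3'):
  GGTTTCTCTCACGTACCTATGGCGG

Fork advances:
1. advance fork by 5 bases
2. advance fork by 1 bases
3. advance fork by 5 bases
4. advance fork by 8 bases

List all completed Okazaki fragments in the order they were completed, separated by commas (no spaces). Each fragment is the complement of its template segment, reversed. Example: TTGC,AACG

Step 1: advance 5 -> fork_pos = 0 + 5 = 5. Next multiple of 6 is 6 (not reached); still 0 fragment(s).
Step 2: advance 1 -> fork_pos = 5 + 1 = 6. Reached multiple(s) of 6: 6 -> fragment 1 completed (1 total).
Step 3: advance 5 -> fork_pos = 6 + 5 = 11. Next multiple of 6 is 12 (not reached); still 1 fragment(s).
Step 4: advance 8 -> fork_pos = 11 + 8 = 19. Reached multiple(s) of 6: 12, 18 -> fragments 2-3 completed (3 total).
Final fork_pos = 19, so 3 fragment(s) are complete. Build each: template segment -> complement -> reverse.
Fragment 1: template[0:6] = GGTTTC -> complement CCAAAG -> reversed GAAACC
Fragment 2: template[6:12] = TCTCAC -> complement AGAGTG -> reversed GTGAGA
Fragment 3: template[12:18] = GTACCT -> complement CATGGA -> reversed AGGTAC

Answer: GAAACC,GTGAGA,AGGTAC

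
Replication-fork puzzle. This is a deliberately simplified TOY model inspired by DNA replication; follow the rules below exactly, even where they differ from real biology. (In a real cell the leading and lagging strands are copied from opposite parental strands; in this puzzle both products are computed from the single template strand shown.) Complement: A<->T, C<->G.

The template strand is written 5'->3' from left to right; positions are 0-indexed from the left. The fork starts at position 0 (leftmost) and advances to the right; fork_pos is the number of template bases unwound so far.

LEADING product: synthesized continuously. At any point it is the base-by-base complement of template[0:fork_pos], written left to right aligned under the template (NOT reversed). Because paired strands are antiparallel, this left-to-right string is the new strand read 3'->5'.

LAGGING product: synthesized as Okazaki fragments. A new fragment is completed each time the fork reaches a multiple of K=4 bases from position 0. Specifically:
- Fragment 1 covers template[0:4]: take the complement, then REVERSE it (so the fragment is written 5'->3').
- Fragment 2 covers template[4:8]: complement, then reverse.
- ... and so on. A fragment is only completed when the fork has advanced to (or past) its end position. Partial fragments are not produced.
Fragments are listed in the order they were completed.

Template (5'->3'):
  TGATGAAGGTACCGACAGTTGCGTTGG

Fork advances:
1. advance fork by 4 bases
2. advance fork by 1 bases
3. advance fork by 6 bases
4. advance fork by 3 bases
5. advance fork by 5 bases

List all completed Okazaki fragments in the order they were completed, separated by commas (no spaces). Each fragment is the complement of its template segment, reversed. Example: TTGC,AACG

Answer: ATCA,CTTC,GTAC,GTCG

Derivation:
Step 1: advance 4 -> fork_pos = 0 + 4 = 4. Reached multiple(s) of 4: 4 -> fragment 1 completed (1 total).
Step 2: advance 1 -> fork_pos = 4 + 1 = 5. Next multiple of 4 is 8 (not reached); still 1 fragment(s).
Step 3: advance 6 -> fork_pos = 5 + 6 = 11. Reached multiple(s) of 4: 8 -> fragment 2 completed (2 total).
Step 4: advance 3 -> fork_pos = 11 + 3 = 14. Reached multiple(s) of 4: 12 -> fragment 3 completed (3 total).
Step 5: advance 5 -> fork_pos = 14 + 5 = 19. Reached multiple(s) of 4: 16 -> fragment 4 completed (4 total).
Final fork_pos = 19, so 4 fragment(s) are complete. Build each: template segment -> complement -> reverse.
Fragment 1: template[0:4] = TGAT -> complement ACTA -> reversed ATCA
Fragment 2: template[4:8] = GAAG -> complement CTTC -> reversed CTTC
Fragment 3: template[8:12] = GTAC -> complement CATG -> reversed GTAC
Fragment 4: template[12:16] = CGAC -> complement GCTG -> reversed GTCG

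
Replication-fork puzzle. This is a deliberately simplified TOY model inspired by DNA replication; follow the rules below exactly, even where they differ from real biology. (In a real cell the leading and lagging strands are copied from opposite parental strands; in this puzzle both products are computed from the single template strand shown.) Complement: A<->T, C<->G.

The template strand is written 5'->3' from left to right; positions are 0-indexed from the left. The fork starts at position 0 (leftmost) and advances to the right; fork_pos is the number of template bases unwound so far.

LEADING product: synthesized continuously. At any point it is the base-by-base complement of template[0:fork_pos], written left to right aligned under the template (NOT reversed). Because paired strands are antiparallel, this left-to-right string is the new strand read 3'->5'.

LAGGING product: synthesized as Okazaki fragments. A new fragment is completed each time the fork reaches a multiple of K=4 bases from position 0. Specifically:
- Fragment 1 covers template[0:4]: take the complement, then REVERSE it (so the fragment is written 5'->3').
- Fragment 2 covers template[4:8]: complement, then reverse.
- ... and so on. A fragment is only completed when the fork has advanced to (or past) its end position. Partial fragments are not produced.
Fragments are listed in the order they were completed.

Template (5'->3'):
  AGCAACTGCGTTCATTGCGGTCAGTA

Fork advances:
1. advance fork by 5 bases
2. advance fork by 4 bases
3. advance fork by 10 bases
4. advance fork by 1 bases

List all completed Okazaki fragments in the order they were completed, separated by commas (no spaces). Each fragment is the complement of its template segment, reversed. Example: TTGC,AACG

Answer: TGCT,CAGT,AACG,AATG,CCGC

Derivation:
Step 1: advance 5 -> fork_pos = 0 + 5 = 5. Reached multiple(s) of 4: 4 -> fragment 1 completed (1 total).
Step 2: advance 4 -> fork_pos = 5 + 4 = 9. Reached multiple(s) of 4: 8 -> fragment 2 completed (2 total).
Step 3: advance 10 -> fork_pos = 9 + 10 = 19. Reached multiple(s) of 4: 12, 16 -> fragments 3-4 completed (4 total).
Step 4: advance 1 -> fork_pos = 19 + 1 = 20. Reached multiple(s) of 4: 20 -> fragment 5 completed (5 total).
Final fork_pos = 20, so 5 fragment(s) are complete. Build each: template segment -> complement -> reverse.
Fragment 1: template[0:4] = AGCA -> complement TCGT -> reversed TGCT
Fragment 2: template[4:8] = ACTG -> complement TGAC -> reversed CAGT
Fragment 3: template[8:12] = CGTT -> complement GCAA -> reversed AACG
Fragment 4: template[12:16] = CATT -> complement GTAA -> reversed AATG
Fragment 5: template[16:20] = GCGG -> complement CGCC -> reversed CCGC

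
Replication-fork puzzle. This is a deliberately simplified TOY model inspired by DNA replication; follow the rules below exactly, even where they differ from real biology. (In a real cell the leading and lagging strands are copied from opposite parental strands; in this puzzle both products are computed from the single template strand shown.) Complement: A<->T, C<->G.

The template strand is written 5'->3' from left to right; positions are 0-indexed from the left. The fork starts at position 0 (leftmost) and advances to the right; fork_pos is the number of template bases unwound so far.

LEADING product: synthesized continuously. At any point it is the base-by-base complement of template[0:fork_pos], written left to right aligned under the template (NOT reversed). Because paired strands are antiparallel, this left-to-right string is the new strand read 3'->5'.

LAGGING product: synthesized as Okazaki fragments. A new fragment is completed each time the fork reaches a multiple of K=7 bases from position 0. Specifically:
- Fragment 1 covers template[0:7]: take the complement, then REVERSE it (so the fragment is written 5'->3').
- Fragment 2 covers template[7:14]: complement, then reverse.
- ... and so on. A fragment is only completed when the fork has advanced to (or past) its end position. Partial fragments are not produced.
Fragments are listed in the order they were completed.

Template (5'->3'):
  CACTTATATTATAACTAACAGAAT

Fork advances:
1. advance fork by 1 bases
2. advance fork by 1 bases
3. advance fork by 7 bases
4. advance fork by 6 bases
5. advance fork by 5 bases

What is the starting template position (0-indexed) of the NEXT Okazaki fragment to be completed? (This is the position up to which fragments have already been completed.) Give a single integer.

Step 1: advance 1 -> fork_pos = 0 + 1 = 1. Next multiple of 7 is 7 (not reached); still 0 fragment(s).
Step 2: advance 1 -> fork_pos = 1 + 1 = 2. Next multiple of 7 is 7 (not reached); still 0 fragment(s).
Step 3: advance 7 -> fork_pos = 2 + 7 = 9. Reached multiple(s) of 7: 7 -> fragment 1 completed (1 total).
Step 4: advance 6 -> fork_pos = 9 + 6 = 15. Reached multiple(s) of 7: 14 -> fragment 2 completed (2 total).
Step 5: advance 5 -> fork_pos = 15 + 5 = 20. Next multiple of 7 is 21 (not reached); still 2 fragment(s).
2 fragment(s) completed, covering template[0:14] (2 x 7 = 14). The next fragment, fragment 3, covers template[14:21], so it starts at position 14.

Answer: 14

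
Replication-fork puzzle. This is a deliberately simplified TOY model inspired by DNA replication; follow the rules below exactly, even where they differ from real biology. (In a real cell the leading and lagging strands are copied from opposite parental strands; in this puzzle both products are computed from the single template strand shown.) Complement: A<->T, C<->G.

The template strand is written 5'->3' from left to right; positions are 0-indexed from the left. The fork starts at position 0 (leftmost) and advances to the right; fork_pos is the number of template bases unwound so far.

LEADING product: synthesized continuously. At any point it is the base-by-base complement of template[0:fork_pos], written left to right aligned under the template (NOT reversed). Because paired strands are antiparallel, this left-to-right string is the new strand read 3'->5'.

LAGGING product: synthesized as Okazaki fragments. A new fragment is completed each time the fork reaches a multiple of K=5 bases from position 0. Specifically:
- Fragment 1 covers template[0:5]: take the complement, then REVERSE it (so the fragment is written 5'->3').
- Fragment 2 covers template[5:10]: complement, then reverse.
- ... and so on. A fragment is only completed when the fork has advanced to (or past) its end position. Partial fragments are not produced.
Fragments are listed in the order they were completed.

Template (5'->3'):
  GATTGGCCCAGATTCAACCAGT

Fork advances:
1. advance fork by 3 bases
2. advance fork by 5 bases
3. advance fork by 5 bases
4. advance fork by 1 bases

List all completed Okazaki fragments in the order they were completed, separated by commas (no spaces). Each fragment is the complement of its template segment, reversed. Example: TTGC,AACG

Step 1: advance 3 -> fork_pos = 0 + 3 = 3. Next multiple of 5 is 5 (not reached); still 0 fragment(s).
Step 2: advance 5 -> fork_pos = 3 + 5 = 8. Reached multiple(s) of 5: 5 -> fragment 1 completed (1 total).
Step 3: advance 5 -> fork_pos = 8 + 5 = 13. Reached multiple(s) of 5: 10 -> fragment 2 completed (2 total).
Step 4: advance 1 -> fork_pos = 13 + 1 = 14. Next multiple of 5 is 15 (not reached); still 2 fragment(s).
Final fork_pos = 14, so 2 fragment(s) are complete. Build each: template segment -> complement -> reverse.
Fragment 1: template[0:5] = GATTG -> complement CTAAC -> reversed CAATC
Fragment 2: template[5:10] = GCCCA -> complement CGGGT -> reversed TGGGC

Answer: CAATC,TGGGC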